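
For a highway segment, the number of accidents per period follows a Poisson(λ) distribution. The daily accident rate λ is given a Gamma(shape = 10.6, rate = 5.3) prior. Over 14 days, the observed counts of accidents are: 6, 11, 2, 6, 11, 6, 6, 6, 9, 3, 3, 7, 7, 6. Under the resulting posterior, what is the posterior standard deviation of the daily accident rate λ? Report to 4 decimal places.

With a Gamma(shape α, rate β) prior, the Poisson likelihood is conjugate: the posterior is Gamma(α + ΣXᵢ, β + n).
Sum of counts S = 89 over n = 14 days.
Posterior: Gamma(α+S, β+n) = Gamma(10.6+89, 5.3+14) = Gamma(99.6, 19.3).
SD = √α/β = √99.6/19.3 = 0.5171.

0.5171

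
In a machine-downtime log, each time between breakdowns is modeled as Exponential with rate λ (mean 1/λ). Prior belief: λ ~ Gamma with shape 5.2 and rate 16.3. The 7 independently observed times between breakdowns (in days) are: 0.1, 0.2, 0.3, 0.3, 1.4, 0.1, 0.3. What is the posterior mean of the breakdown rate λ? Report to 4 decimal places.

With a Gamma(shape α, rate β) prior on the exponential rate λ, the posterior after n observations with total T = Σxᵢ is Gamma(α+n, β+T).
Sum of observations T = 2.7 days; n = 7.
Posterior: Gamma(5.2+7, 16.3+2.7) = Gamma(12.2, 19.0).
Posterior mean of λ = α/β = 12.2/19.0 = 0.6421.

0.6421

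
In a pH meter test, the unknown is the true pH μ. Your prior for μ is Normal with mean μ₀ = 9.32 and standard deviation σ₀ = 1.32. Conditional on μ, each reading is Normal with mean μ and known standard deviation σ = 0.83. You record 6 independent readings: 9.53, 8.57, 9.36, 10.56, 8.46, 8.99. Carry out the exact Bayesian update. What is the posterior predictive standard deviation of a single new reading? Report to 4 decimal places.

0.8925

For Normal data with known variance σ², a Normal(μ₀, σ₀²) prior on μ is conjugate. Posterior precision = 1/σ₀² + n/σ²; posterior mean is the precision-weighted average of μ₀ and x̄.
σ₀² = 1.32² = 1.7424, σ² = 0.83² = 0.6889; σ² + n·σ₀² = 0.6889 + 6·1.7424 = 11.1433.
Posterior precision = 1/σ₀² + n/σ² = 1/1.7424 + 6/0.6889 = (σ² + n·σ₀²)/(σ₀²σ²) = 11.1433/(1.7424·0.6889); posterior variance σₙ² = σ₀²σ²/(σ² + n·σ₀²) = 1.7424·0.6889/11.1433 = 0.107718.
Predictive variance for one new observation = σₙ² + σ² = 1.7424·0.6889/11.1433 + 0.6889 = σ²·(σ₀² + 11.1433)/11.1433 = 0.6889·12.8857/11.1433 = 0.796618; SD = √(0.6889·12.8857/11.1433) = 0.8925.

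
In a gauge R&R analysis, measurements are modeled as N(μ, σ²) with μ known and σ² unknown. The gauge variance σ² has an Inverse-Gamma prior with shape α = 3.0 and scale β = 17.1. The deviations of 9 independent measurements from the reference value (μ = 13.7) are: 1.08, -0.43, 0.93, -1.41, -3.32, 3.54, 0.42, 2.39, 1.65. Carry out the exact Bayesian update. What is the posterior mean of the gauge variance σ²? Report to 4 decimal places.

With known mean μ and an Inverse-Gamma(α, β) prior on σ², the Normal likelihood is conjugate: posterior is Inv-Gamma(α + n/2, β + Σ(xᵢ−μ)²/2).
Σ(xᵢ−μ)² = (1.08)² + (-0.43)² + (0.93)² + (-1.41)² + (-3.32)² + (3.54)² + (0.42)² + (2.39)² + (1.65)² = 36.3693.
Posterior: Inv-Gamma(3.0 + 9/2, 17.1 + 36.3693/2) = Inv-Gamma(7.50, 35.28465).
E[σ²|data] = β/(α−1) = 35.28465/6.50 = 5.4284.

5.4284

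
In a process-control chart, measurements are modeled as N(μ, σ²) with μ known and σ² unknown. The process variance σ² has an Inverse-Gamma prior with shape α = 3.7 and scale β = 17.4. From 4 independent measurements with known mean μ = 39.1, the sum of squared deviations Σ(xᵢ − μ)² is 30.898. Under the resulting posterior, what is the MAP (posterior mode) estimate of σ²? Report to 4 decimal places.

With known mean μ and an Inverse-Gamma(α, β) prior on σ², the Normal likelihood is conjugate: posterior is Inv-Gamma(α + n/2, β + Σ(xᵢ−μ)²/2).
Posterior: Inv-Gamma(3.7 + 4/2, 17.4 + 30.898/2) = Inv-Gamma(5.70, 32.8490).
Mode = β/(α+1) = 32.8490/6.70 = 4.9028.

4.9028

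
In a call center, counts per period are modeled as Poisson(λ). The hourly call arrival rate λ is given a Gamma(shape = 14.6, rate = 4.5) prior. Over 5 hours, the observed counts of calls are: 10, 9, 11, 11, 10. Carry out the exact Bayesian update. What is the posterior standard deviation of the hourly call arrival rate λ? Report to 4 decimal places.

With a Gamma(shape α, rate β) prior, the Poisson likelihood is conjugate: the posterior is Gamma(α + ΣXᵢ, β + n).
Sum of counts S = 51 over n = 5 hours.
Posterior: Gamma(α+S, β+n) = Gamma(14.6+51, 4.5+5) = Gamma(65.6, 9.5).
SD = √α/β = √65.6/9.5 = 0.8526.

0.8526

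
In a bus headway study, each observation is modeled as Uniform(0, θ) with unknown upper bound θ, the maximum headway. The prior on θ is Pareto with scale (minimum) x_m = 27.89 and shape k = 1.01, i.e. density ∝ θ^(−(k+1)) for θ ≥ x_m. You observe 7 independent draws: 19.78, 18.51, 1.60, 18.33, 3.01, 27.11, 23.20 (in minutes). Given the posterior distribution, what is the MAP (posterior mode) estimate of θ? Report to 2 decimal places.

A Pareto(scale x_m, shape k) prior on the upper bound θ of Uniform(0, θ) is conjugate: posterior is Pareto(max(x_m, max xᵢ), k + n).
Sample maximum = 27.11; prior scale x_m = 27.89 → posterior scale = max = 27.89.
Posterior shape = 1.01 + 7 = 8.01.
The Pareto density is decreasing on [x_m, ∞), so the mode is x_m = 27.89.

27.89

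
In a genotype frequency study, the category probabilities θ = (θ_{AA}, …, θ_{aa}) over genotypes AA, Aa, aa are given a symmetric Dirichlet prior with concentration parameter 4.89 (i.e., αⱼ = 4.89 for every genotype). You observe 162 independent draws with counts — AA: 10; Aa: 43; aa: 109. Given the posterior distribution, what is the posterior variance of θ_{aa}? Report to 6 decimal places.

The Dirichlet prior is conjugate to the Multinomial likelihood: each posterior αⱼ = prior αⱼ + observed count nⱼ.
Posterior concentration: (14.89, 47.89, 113.89), total = 176.67.
Var[θ_j] = α_j(Σα−α_j)/((Σα)²(Σα+1)) = 113.89·62.78/(176.67²·177.67) = 0.001289.

0.001289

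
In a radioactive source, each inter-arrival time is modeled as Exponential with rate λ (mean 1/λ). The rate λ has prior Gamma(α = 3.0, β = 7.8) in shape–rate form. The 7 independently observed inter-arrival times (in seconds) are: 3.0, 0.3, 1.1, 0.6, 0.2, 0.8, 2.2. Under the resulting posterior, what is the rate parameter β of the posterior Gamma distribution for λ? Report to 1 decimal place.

16.0

With a Gamma(shape α, rate β) prior on the exponential rate λ, the posterior after n observations with total T = Σxᵢ is Gamma(α+n, β+T).
Sum of observations T = 8.2 seconds; n = 7.
Posterior: Gamma(3.0+7, 7.8+8.2) = Gamma(10.0, 16.0).
Posterior β = 16.0.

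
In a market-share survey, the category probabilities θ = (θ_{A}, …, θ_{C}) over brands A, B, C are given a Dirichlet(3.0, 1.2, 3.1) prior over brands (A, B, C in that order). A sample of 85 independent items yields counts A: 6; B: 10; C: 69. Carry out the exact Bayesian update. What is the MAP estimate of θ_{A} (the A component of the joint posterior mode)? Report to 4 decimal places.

The Dirichlet prior is conjugate to the Multinomial likelihood: each posterior αⱼ = prior αⱼ + observed count nⱼ.
Posterior concentration: (9.0, 11.2, 72.1), total = 92.3.
Joint mode component: (α_{A}−1)/(Σα−K) = 8.0/89.3 = 0.0896.

0.0896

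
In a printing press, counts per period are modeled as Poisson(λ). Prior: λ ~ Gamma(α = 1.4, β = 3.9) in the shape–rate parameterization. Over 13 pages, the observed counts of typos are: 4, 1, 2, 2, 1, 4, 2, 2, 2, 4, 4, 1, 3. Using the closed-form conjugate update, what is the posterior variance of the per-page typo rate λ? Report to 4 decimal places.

With a Gamma(shape α, rate β) prior, the Poisson likelihood is conjugate: the posterior is Gamma(α + ΣXᵢ, β + n).
Sum of counts S = 32 over n = 13 pages.
Posterior: Gamma(α+S, β+n) = Gamma(1.4+32, 3.9+13) = Gamma(33.4, 16.9).
Var = α/β² = 33.4/16.9² = 0.1169.

0.1169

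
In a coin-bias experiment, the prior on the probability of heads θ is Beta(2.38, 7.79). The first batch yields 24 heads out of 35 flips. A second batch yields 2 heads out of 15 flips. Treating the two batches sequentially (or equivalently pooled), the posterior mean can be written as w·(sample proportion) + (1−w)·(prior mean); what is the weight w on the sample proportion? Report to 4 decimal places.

The Beta prior is conjugate to a Binomial/Bernoulli likelihood; the update adds successes to α and failures to β.
Total number of flips: n = 35 + 15 = 50.
Posterior mean = (α₀+k)/(α₀+β₀+n) = [n/(α₀+β₀+n)]·(k/n) + [(α₀+β₀)/(α₀+β₀+n)]·α₀/(α₀+β₀), so only n and the prior enter the weight.
The weight on the data is w = n/(α₀+β₀+n) = 50/(2.38+7.79+50) = 50/60.17 = 0.8310.

0.8310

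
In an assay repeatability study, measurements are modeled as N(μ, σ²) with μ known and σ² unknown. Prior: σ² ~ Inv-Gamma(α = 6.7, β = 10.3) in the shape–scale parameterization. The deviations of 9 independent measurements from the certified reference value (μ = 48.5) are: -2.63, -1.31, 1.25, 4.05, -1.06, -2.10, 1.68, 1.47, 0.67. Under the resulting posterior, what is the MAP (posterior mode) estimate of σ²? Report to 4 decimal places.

2.3838

With known mean μ and an Inverse-Gamma(α, β) prior on σ², the Normal likelihood is conjugate: posterior is Inv-Gamma(α + n/2, β + Σ(xᵢ−μ)²/2).
Σ(xᵢ−μ)² = (-2.63)² + (-1.31)² + (1.25)² + (4.05)² + (-1.06)² + (-2.10)² + (1.68)² + (1.47)² + (0.67)² = 37.5638.
Posterior: Inv-Gamma(6.7 + 9/2, 10.3 + 37.5638/2) = Inv-Gamma(11.20, 29.08190).
Mode = β/(α+1) = 29.08190/12.20 = 2.3838.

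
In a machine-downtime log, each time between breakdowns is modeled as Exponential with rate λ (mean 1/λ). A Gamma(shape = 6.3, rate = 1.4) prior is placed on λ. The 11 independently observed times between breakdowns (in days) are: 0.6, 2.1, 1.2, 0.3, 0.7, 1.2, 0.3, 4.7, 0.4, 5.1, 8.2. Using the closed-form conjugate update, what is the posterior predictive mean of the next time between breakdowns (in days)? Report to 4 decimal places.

1.6074

With a Gamma(shape α, rate β) prior on the exponential rate λ, the posterior after n observations with total T = Σxᵢ is Gamma(α+n, β+T).
Sum of observations T = 24.8 days; n = 11.
Posterior: Gamma(6.3+11, 1.4+24.8) = Gamma(17.3, 26.2).
The predictive distribution for the next observation is Lomax; its mean is β/(α−1) = 26.2/16.3 = 1.6074.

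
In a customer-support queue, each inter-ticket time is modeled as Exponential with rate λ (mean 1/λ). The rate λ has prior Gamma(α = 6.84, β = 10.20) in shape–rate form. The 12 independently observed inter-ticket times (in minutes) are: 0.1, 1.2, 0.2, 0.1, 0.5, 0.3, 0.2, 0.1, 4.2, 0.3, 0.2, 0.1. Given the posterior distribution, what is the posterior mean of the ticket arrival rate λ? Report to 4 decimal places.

With a Gamma(shape α, rate β) prior on the exponential rate λ, the posterior after n observations with total T = Σxᵢ is Gamma(α+n, β+T).
Sum of observations T = 7.5 minutes; n = 12.
Posterior: Gamma(6.84+12, 10.20+7.5) = Gamma(18.84, 17.70).
Posterior mean of λ = α/β = 18.84/17.70 = 1.0644.

1.0644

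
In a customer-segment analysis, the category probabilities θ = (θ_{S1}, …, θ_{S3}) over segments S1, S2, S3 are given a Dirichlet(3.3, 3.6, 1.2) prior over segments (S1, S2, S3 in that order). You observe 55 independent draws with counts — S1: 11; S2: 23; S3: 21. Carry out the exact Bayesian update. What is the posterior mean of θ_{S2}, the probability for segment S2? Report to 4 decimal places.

The Dirichlet prior is conjugate to the Multinomial likelihood: each posterior αⱼ = prior αⱼ + observed count nⱼ.
Posterior concentration: (14.3, 26.6, 22.2), total = 63.1.
E[θ_{S2}|data] = α_{S2}/Σα = 26.6/63.1 = 0.4216.

0.4216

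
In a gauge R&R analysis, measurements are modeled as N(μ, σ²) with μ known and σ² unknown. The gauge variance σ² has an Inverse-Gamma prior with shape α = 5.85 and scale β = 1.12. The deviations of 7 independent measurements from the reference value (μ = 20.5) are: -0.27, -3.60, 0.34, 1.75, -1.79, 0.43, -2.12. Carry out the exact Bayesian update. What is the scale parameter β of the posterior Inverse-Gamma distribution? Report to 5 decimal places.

With known mean μ and an Inverse-Gamma(α, β) prior on σ², the Normal likelihood is conjugate: posterior is Inv-Gamma(α + n/2, β + Σ(xᵢ−μ)²/2).
Σ(xᵢ−μ)² = (-0.27)² + (-3.60)² + (0.34)² + (1.75)² + (-1.79)² + (0.43)² + (-2.12)² = 24.0944.
Posterior: Inv-Gamma(5.85 + 7/2, 1.12 + 24.0944/2) = Inv-Gamma(9.35, 13.16720).
Posterior β = 13.16720.

13.16720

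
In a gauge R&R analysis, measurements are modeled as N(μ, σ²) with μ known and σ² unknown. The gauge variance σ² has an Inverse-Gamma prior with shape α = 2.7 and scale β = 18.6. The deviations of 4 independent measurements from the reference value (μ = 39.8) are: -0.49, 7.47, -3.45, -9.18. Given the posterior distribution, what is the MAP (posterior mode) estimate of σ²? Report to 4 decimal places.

With known mean μ and an Inverse-Gamma(α, β) prior on σ², the Normal likelihood is conjugate: posterior is Inv-Gamma(α + n/2, β + Σ(xᵢ−μ)²/2).
Σ(xᵢ−μ)² = (-0.49)² + (7.47)² + (-3.45)² + (-9.18)² = 152.2159.
Posterior: Inv-Gamma(2.7 + 4/2, 18.6 + 152.2159/2) = Inv-Gamma(4.70, 94.70795).
Mode = β/(α+1) = 94.70795/5.70 = 16.6154.

16.6154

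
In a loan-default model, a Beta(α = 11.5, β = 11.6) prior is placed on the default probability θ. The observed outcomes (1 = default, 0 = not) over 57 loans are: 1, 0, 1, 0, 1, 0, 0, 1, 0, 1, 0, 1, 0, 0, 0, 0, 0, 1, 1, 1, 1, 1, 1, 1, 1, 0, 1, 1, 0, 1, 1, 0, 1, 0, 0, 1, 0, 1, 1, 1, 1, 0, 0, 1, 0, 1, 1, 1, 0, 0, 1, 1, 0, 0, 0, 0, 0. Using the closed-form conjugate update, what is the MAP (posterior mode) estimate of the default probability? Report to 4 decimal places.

0.5186

The Beta prior is conjugate to a Binomial/Bernoulli likelihood; the update adds successes to α and failures to β.
Posterior: Beta(α+k, β+n−k) = Beta(11.5+30, 11.6+27) = Beta(41.5, 38.6).
Mode of Beta(a,b) for a,b>1 is (a−1)/(a+b−2) = 40.5/78.1 = 0.5186.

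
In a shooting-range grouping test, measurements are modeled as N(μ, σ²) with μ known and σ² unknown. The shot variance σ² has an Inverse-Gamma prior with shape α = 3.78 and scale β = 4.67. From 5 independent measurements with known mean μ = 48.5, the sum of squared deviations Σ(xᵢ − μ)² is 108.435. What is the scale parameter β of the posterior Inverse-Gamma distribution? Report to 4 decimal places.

58.8875

With known mean μ and an Inverse-Gamma(α, β) prior on σ², the Normal likelihood is conjugate: posterior is Inv-Gamma(α + n/2, β + Σ(xᵢ−μ)²/2).
Posterior: Inv-Gamma(3.78 + 5/2, 4.67 + 108.435/2) = Inv-Gamma(6.28, 58.8875).
Posterior β = 58.8875.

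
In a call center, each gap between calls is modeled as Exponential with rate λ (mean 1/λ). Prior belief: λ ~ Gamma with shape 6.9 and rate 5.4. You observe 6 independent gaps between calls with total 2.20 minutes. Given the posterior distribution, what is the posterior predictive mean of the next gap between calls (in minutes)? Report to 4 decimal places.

0.6387

With a Gamma(shape α, rate β) prior on the exponential rate λ, the posterior after n observations with total T = Σxᵢ is Gamma(α+n, β+T).
Posterior: Gamma(6.9+6, 5.4+2.20) = Gamma(12.9, 7.60).
The predictive distribution for the next observation is Lomax; its mean is β/(α−1) = 7.60/11.9 = 0.6387.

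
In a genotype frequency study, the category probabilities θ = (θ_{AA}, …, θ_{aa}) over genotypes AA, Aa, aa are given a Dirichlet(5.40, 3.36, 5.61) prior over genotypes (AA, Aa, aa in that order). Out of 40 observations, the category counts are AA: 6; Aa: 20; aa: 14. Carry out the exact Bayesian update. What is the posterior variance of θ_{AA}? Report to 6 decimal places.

0.002993

The Dirichlet prior is conjugate to the Multinomial likelihood: each posterior αⱼ = prior αⱼ + observed count nⱼ.
Posterior concentration: (11.40, 23.36, 19.61), total = 54.37.
Var[θ_j] = α_j(Σα−α_j)/((Σα)²(Σα+1)) = 11.40·42.97/(54.37²·55.37) = 0.002993.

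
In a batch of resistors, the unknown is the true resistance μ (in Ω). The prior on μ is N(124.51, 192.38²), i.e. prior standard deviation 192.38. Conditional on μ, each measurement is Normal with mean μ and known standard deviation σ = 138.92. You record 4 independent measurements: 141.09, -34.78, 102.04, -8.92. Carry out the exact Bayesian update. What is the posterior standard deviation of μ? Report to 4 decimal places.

For Normal data with known variance σ², a Normal(μ₀, σ₀²) prior on μ is conjugate. Posterior precision = 1/σ₀² + n/σ²; posterior mean is the precision-weighted average of μ₀ and x̄.
σ₀² = 192.38² = 37010.0644, σ² = 138.92² = 19298.7664; σ² + n·σ₀² = 19298.7664 + 4·37010.0644 = 167339.024.
Posterior precision = 1/σ₀² + n/σ² = 1/37010.0644 + 4/19298.7664 = (σ² + n·σ₀²)/(σ₀²σ²) = 167339.024/(37010.0644·19298.7664); posterior variance σₙ² = σ₀²σ²/(σ² + n·σ₀²) = 37010.0644·19298.7664/167339.024 = 4268.272697.
Posterior SD = √σₙ² = √(37010.0644·19298.7664/167339.024) = 65.3320.

65.3320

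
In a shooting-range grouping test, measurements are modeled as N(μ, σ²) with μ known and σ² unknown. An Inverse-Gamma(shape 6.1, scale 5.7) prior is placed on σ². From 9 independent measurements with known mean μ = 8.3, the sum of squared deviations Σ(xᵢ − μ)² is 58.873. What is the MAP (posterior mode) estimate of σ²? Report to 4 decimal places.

3.0290

With known mean μ and an Inverse-Gamma(α, β) prior on σ², the Normal likelihood is conjugate: posterior is Inv-Gamma(α + n/2, β + Σ(xᵢ−μ)²/2).
Posterior: Inv-Gamma(6.1 + 9/2, 5.7 + 58.873/2) = Inv-Gamma(10.60, 35.1365).
Mode = β/(α+1) = 35.1365/11.60 = 3.0290.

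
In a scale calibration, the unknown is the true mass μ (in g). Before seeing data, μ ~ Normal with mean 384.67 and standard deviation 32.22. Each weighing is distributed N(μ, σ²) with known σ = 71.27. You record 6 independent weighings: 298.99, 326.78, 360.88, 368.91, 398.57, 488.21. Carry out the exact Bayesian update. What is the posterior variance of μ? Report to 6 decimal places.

466.306802

For Normal data with known variance σ², a Normal(μ₀, σ₀²) prior on μ is conjugate. Posterior precision = 1/σ₀² + n/σ²; posterior mean is the precision-weighted average of μ₀ and x̄.
σ₀² = 32.22² = 1038.1284, σ² = 71.27² = 5079.4129; σ² + n·σ₀² = 5079.4129 + 6·1038.1284 = 11308.1833.
Posterior precision = 1/σ₀² + n/σ² = 1/1038.1284 + 6/5079.4129 = (σ² + n·σ₀²)/(σ₀²σ²) = 11308.1833/(1038.1284·5079.4129); posterior variance σₙ² = σ₀²σ²/(σ² + n·σ₀²) = 1038.1284·5079.4129/11308.1833 = 466.306802.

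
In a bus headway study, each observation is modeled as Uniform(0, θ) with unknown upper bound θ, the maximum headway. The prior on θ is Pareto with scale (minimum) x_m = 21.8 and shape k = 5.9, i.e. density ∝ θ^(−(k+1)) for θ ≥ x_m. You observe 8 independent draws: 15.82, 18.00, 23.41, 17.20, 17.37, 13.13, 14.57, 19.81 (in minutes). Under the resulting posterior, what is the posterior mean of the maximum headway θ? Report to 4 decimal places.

25.2247

A Pareto(scale x_m, shape k) prior on the upper bound θ of Uniform(0, θ) is conjugate: posterior is Pareto(max(x_m, max xᵢ), k + n).
Sample maximum = 23.41; prior scale x_m = 21.8 → posterior scale = max = 23.41.
Posterior shape = 5.9 + 8 = 13.9.
E[θ|data] = k·x_m/(k−1) = 13.9·23.41/12.9 = 25.2247.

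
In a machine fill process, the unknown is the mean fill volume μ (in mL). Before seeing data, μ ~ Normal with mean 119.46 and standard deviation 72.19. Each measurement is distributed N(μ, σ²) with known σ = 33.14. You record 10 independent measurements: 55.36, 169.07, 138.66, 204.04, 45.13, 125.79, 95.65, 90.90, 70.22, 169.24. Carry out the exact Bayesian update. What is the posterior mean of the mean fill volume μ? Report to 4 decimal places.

For Normal data with known variance σ², a Normal(μ₀, σ₀²) prior on μ is conjugate. Posterior precision = 1/σ₀² + n/σ²; posterior mean is the precision-weighted average of μ₀ and x̄.
Σxᵢ = 55.36 + 169.07 + 138.66 + 204.04 + 45.13 + 125.79 + 95.65 + 90.90 + 70.22 + 169.24 = 1164.06, so n·x̄ = 1164.06.
σ₀² = 72.19² = 5211.3961, σ² = 33.14² = 1098.2596; σ² + n·σ₀² = 1098.2596 + 10·5211.3961 = 53212.2206.
Posterior mean = (μ₀/σ₀² + n·x̄/σ²)/(1/σ₀² + n/σ²) = (σ²·μ₀ + σ₀²·n·x̄)/(σ² + n·σ₀²) = (1098.2596·119.46 + 5211.3961·1164.06)/53212.2206 = 6197575.835982/53212.2206 = 116.4690.

116.4690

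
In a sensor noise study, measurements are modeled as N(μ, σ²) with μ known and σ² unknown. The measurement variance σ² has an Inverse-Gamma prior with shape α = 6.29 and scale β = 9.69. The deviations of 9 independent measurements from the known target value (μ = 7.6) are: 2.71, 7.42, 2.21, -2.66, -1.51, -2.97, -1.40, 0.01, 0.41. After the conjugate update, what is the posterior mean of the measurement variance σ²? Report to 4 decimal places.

With known mean μ and an Inverse-Gamma(α, β) prior on σ², the Normal likelihood is conjugate: posterior is Inv-Gamma(α + n/2, β + Σ(xᵢ−μ)²/2).
Σ(xᵢ−μ)² = (2.71)² + (7.42)² + (2.21)² + (-2.66)² + (-1.51)² + (-2.97)² + (-1.40)² + (0.01)² + (0.41)² = 87.5894.
Posterior: Inv-Gamma(6.29 + 9/2, 9.69 + 87.5894/2) = Inv-Gamma(10.79, 53.48470).
E[σ²|data] = β/(α−1) = 53.48470/9.79 = 5.4632.

5.4632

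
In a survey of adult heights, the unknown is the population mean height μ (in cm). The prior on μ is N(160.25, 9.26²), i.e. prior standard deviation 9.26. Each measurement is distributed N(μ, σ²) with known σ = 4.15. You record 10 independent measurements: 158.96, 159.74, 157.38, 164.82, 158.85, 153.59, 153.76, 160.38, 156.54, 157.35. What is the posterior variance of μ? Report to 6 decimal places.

1.688340

For Normal data with known variance σ², a Normal(μ₀, σ₀²) prior on μ is conjugate. Posterior precision = 1/σ₀² + n/σ²; posterior mean is the precision-weighted average of μ₀ and x̄.
σ₀² = 9.26² = 85.7476, σ² = 4.15² = 17.2225; σ² + n·σ₀² = 17.2225 + 10·85.7476 = 874.6985.
Posterior precision = 1/σ₀² + n/σ² = 1/85.7476 + 10/17.2225 = (σ² + n·σ₀²)/(σ₀²σ²) = 874.6985/(85.7476·17.2225); posterior variance σₙ² = σ₀²σ²/(σ² + n·σ₀²) = 85.7476·17.2225/874.6985 = 1.688340.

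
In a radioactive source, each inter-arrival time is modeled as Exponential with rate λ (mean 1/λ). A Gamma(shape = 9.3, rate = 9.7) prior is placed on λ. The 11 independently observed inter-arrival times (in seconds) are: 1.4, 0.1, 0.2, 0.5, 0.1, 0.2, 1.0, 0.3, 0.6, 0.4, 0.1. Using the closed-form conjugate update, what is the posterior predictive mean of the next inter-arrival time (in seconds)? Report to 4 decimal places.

0.7565

With a Gamma(shape α, rate β) prior on the exponential rate λ, the posterior after n observations with total T = Σxᵢ is Gamma(α+n, β+T).
Sum of observations T = 4.9 seconds; n = 11.
Posterior: Gamma(9.3+11, 9.7+4.9) = Gamma(20.3, 14.6).
The predictive distribution for the next observation is Lomax; its mean is β/(α−1) = 14.6/19.3 = 0.7565.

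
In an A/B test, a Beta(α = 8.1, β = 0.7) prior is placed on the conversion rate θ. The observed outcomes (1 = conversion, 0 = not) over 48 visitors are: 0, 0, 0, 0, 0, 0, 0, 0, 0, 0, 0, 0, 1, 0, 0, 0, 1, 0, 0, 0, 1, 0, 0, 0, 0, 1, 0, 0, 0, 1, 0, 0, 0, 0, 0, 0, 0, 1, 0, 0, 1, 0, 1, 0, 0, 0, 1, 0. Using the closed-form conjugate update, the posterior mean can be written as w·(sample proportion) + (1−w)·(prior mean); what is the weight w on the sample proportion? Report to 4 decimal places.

The Beta prior is conjugate to a Binomial/Bernoulli likelihood; the update adds successes to α and failures to β.
Posterior mean = (α₀+k)/(α₀+β₀+n) = [n/(α₀+β₀+n)]·(k/n) + [(α₀+β₀)/(α₀+β₀+n)]·α₀/(α₀+β₀), so only n and the prior enter the weight.
The weight on the data is w = n/(α₀+β₀+n) = 48/(8.1+0.7+48) = 48/56.8 = 0.8451.

0.8451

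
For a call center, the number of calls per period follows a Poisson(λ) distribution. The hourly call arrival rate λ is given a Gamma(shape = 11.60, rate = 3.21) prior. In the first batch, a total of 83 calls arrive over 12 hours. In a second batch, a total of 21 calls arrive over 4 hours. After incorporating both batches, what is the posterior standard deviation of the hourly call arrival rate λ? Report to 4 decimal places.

0.5597

With a Gamma(shape α, rate β) prior, the Poisson likelihood is conjugate: the posterior is Gamma(α + ΣXᵢ, β + n).
After batch 1: Gamma(α+S, β+n) = Gamma(11.60+83, 3.21+12) = Gamma(94.60, 15.21).
After batch 2: Gamma(α+S, β+n) = Gamma(94.60+21, 15.21+4) = Gamma(115.60, 19.21).
SD = √α/β = √115.60/19.21 = 0.5597.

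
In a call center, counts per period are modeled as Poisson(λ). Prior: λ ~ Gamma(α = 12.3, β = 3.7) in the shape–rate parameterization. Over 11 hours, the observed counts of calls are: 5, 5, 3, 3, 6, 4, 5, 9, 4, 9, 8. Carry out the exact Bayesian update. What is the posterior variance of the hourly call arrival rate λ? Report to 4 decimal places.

0.3392

With a Gamma(shape α, rate β) prior, the Poisson likelihood is conjugate: the posterior is Gamma(α + ΣXᵢ, β + n).
Sum of counts S = 61 over n = 11 hours.
Posterior: Gamma(α+S, β+n) = Gamma(12.3+61, 3.7+11) = Gamma(73.3, 14.7).
Var = α/β² = 73.3/14.7² = 0.3392.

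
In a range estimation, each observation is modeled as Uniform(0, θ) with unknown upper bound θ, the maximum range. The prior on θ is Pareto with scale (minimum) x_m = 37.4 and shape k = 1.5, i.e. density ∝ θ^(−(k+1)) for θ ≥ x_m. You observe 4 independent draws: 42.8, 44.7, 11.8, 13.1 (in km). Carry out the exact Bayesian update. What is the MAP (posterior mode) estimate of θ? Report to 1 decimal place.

A Pareto(scale x_m, shape k) prior on the upper bound θ of Uniform(0, θ) is conjugate: posterior is Pareto(max(x_m, max xᵢ), k + n).
Sample maximum = 44.7; prior scale x_m = 37.4 → posterior scale = max = 44.7.
Posterior shape = 1.5 + 4 = 5.5.
The Pareto density is decreasing on [x_m, ∞), so the mode is x_m = 44.7.

44.7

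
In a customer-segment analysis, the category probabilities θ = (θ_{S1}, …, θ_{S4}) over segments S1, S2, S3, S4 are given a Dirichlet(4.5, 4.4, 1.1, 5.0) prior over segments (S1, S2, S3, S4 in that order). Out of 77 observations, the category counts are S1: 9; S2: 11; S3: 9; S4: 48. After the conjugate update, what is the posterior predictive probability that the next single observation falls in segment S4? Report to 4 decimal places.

The Dirichlet prior is conjugate to the Multinomial likelihood: each posterior αⱼ = prior αⱼ + observed count nⱼ.
Posterior concentration: (13.5, 15.4, 10.1, 53.0), total = 92.0.
P(next = S4 | data) = α_{S4}/Σα = 0.5761.

0.5761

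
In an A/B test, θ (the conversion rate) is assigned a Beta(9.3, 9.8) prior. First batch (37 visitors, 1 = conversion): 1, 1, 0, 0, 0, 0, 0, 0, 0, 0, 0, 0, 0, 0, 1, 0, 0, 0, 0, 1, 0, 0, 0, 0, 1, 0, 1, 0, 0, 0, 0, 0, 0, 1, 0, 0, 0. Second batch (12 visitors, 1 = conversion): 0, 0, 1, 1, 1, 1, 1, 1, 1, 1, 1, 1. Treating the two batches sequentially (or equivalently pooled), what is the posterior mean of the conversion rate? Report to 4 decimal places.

The Beta prior is conjugate to a Binomial/Bernoulli likelihood; the update adds successes to α and failures to β.
After batch 1: Beta(9.3+7, 9.8+30) = Beta(16.3, 39.8).
After batch 2: Beta(16.3+10, 39.8+2) = Beta(26.3, 41.8).
Posterior mean = α/(α+β) = 26.3/68.1 = 0.3862.

0.3862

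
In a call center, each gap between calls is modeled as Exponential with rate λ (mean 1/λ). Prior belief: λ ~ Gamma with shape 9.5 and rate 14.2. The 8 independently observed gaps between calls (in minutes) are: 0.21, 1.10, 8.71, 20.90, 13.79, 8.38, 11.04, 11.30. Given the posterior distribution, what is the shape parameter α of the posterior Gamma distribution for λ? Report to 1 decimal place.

17.5

With a Gamma(shape α, rate β) prior on the exponential rate λ, the posterior after n observations with total T = Σxᵢ is Gamma(α+n, β+T).
Sum of observations T = 75.43 minutes; n = 8.
Posterior: Gamma(9.5+8, 14.2+75.43) = Gamma(17.5, 89.63).
Posterior α = 17.5.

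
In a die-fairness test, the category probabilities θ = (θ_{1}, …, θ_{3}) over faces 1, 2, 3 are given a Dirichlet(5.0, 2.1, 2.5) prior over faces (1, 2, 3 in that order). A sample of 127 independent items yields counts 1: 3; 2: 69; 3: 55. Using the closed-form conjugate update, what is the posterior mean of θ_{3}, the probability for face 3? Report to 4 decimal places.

0.4209

The Dirichlet prior is conjugate to the Multinomial likelihood: each posterior αⱼ = prior αⱼ + observed count nⱼ.
Posterior concentration: (8.0, 71.1, 57.5), total = 136.6.
E[θ_{3}|data] = α_{3}/Σα = 57.5/136.6 = 0.4209.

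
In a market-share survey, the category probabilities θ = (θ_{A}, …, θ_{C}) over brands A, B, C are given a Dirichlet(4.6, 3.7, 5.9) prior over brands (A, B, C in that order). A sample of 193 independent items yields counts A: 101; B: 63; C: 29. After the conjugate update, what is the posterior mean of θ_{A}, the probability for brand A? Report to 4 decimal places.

The Dirichlet prior is conjugate to the Multinomial likelihood: each posterior αⱼ = prior αⱼ + observed count nⱼ.
Posterior concentration: (105.6, 66.7, 34.9), total = 207.2.
E[θ_{A}|data] = α_{A}/Σα = 105.6/207.2 = 0.5097.

0.5097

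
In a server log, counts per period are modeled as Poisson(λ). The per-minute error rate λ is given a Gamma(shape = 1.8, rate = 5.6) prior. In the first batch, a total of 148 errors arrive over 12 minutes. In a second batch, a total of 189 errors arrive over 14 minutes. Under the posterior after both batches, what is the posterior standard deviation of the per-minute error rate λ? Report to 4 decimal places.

0.5825

With a Gamma(shape α, rate β) prior, the Poisson likelihood is conjugate: the posterior is Gamma(α + ΣXᵢ, β + n).
After batch 1: Gamma(α+S, β+n) = Gamma(1.8+148, 5.6+12) = Gamma(149.8, 17.6).
After batch 2: Gamma(α+S, β+n) = Gamma(149.8+189, 17.6+14) = Gamma(338.8, 31.6).
SD = √α/β = √338.8/31.6 = 0.5825.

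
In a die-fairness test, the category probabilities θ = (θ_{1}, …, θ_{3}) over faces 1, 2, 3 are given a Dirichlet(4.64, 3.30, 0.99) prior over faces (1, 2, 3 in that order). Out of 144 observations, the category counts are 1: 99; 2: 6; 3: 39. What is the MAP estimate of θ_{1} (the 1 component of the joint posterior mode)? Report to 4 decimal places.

The Dirichlet prior is conjugate to the Multinomial likelihood: each posterior αⱼ = prior αⱼ + observed count nⱼ.
Posterior concentration: (103.64, 9.30, 39.99), total = 152.93.
Joint mode component: (α_{1}−1)/(Σα−K) = 102.64/149.93 = 0.6846.

0.6846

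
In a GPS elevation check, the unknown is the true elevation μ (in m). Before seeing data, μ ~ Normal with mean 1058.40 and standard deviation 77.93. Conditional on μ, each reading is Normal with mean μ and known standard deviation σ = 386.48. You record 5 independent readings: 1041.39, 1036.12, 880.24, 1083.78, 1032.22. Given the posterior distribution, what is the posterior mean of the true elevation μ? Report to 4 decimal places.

1051.0254

For Normal data with known variance σ², a Normal(μ₀, σ₀²) prior on μ is conjugate. Posterior precision = 1/σ₀² + n/σ²; posterior mean is the precision-weighted average of μ₀ and x̄.
Σxᵢ = 1041.39 + 1036.12 + 880.24 + 1083.78 + 1032.22 = 5073.75, so n·x̄ = 5073.75.
σ₀² = 77.93² = 6073.0849, σ² = 386.48² = 149366.7904; σ² + n·σ₀² = 149366.7904 + 5·6073.0849 = 179732.2149.
Posterior mean = (μ₀/σ₀² + n·x̄/σ²)/(1/σ₀² + n/σ²) = (σ²·μ₀ + σ₀²·n·x̄)/(σ² + n·σ₀²) = (149366.7904·1058.40 + 6073.0849·5073.75)/179732.2149 = 188903125.470735/179732.2149 = 1051.0254.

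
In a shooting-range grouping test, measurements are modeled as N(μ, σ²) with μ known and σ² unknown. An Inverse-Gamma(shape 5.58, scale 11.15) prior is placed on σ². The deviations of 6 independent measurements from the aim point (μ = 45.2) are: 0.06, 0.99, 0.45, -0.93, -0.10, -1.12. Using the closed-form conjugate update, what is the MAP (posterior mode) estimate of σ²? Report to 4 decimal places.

With known mean μ and an Inverse-Gamma(α, β) prior on σ², the Normal likelihood is conjugate: posterior is Inv-Gamma(α + n/2, β + Σ(xᵢ−μ)²/2).
Σ(xᵢ−μ)² = (0.06)² + (0.99)² + (0.45)² + (-0.93)² + (-0.10)² + (-1.12)² = 3.3155.
Posterior: Inv-Gamma(5.58 + 6/2, 11.15 + 3.3155/2) = Inv-Gamma(8.58, 12.80775).
Mode = β/(α+1) = 12.80775/9.58 = 1.3369.

1.3369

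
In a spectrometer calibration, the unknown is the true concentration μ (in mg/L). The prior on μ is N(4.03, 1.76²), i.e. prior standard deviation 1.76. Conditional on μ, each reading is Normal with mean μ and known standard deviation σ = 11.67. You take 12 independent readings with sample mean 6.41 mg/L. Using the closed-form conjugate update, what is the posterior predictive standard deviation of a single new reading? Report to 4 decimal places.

For Normal data with known variance σ², a Normal(μ₀, σ₀²) prior on μ is conjugate. Posterior precision = 1/σ₀² + n/σ²; posterior mean is the precision-weighted average of μ₀ and x̄.
σ₀² = 1.76² = 3.0976, σ² = 11.67² = 136.1889; σ² + n·σ₀² = 136.1889 + 12·3.0976 = 173.3601.
Posterior precision = 1/σ₀² + n/σ² = 1/3.0976 + 12/136.1889 = (σ² + n·σ₀²)/(σ₀²σ²) = 173.3601/(3.0976·136.1889); posterior variance σₙ² = σ₀²σ²/(σ² + n·σ₀²) = 3.0976·136.1889/173.3601 = 2.433425.
Predictive variance for one new observation = σₙ² + σ² = 3.0976·136.1889/173.3601 + 136.1889 = σ²·(σ₀² + 173.3601)/173.3601 = 136.1889·176.4577/173.3601 = 138.622325; SD = √(136.1889·176.4577/173.3601) = 11.7738.

11.7738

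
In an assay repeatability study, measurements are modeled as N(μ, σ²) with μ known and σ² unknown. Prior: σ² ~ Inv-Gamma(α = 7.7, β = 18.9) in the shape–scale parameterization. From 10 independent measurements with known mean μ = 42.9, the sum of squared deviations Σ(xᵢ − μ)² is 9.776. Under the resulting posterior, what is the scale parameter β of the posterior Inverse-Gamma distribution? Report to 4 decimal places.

23.7880

With known mean μ and an Inverse-Gamma(α, β) prior on σ², the Normal likelihood is conjugate: posterior is Inv-Gamma(α + n/2, β + Σ(xᵢ−μ)²/2).
Posterior: Inv-Gamma(7.7 + 10/2, 18.9 + 9.776/2) = Inv-Gamma(12.70, 23.7880).
Posterior β = 23.7880.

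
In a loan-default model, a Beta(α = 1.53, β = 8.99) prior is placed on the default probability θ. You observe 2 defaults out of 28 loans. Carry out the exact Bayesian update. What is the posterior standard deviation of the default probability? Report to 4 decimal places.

The Beta prior is conjugate to a Binomial/Bernoulli likelihood; the update adds successes to α and failures to β.
Posterior: Beta(α+k, β+n−k) = Beta(1.53+2, 8.99+26) = Beta(3.53, 34.99).
Var = αβ/((α+β)²(α+β+1)) = 3.53·34.99/(38.52²·39.52) = 0.00210634; SD = √0.00210634 = 0.0459.

0.0459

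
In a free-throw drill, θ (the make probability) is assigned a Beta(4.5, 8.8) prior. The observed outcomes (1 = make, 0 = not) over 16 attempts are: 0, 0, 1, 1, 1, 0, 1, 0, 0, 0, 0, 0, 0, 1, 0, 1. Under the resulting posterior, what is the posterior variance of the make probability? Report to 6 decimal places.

The Beta prior is conjugate to a Binomial/Bernoulli likelihood; the update adds successes to α and failures to β.
Posterior: Beta(α+k, β+n−k) = Beta(4.5+6, 8.8+10) = Beta(10.5, 18.8).
Var = αβ/((α+β)²(α+β+1)) = 10.5·18.8/(29.3²·30.3) = 0.007589.

0.007589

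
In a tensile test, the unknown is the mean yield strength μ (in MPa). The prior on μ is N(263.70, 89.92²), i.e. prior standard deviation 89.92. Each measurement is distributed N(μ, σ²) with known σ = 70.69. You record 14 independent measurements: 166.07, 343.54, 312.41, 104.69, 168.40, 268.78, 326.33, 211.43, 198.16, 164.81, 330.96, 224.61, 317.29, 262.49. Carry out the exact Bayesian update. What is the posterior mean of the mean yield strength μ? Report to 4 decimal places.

243.7363

For Normal data with known variance σ², a Normal(μ₀, σ₀²) prior on μ is conjugate. Posterior precision = 1/σ₀² + n/σ²; posterior mean is the precision-weighted average of μ₀ and x̄.
Σxᵢ = 166.07 + 343.54 + 312.41 + 104.69 + 168.40 + 268.78 + 326.33 + 211.43 + 198.16 + 164.81 + 330.96 + 224.61 + 317.29 + 262.49 = 3399.97, so n·x̄ = 3399.97.
σ₀² = 89.92² = 8085.6064, σ² = 70.69² = 4997.0761; σ² + n·σ₀² = 4997.0761 + 14·8085.6064 = 118195.5657.
Posterior mean = (μ₀/σ₀² + n·x̄/σ²)/(1/σ₀² + n/σ²) = (σ²·μ₀ + σ₀²·n·x̄)/(σ² + n·σ₀²) = (4997.0761·263.70 + 8085.6064·3399.97)/118195.5657 = 28808548.159378/118195.5657 = 243.7363.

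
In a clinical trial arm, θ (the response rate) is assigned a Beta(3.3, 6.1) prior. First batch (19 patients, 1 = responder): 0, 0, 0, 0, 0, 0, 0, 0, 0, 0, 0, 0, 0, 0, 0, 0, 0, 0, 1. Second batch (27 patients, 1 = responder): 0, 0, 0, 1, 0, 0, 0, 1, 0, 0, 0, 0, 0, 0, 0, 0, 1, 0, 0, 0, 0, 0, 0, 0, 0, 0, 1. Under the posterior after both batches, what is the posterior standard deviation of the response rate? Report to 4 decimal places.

The Beta prior is conjugate to a Binomial/Bernoulli likelihood; the update adds successes to α and failures to β.
After batch 1: Beta(3.3+1, 6.1+18) = Beta(4.3, 24.1).
After batch 2: Beta(4.3+4, 24.1+23) = Beta(8.3, 47.1).
Var = αβ/((α+β)²(α+β+1)) = 8.3·47.1/(55.4²·56.4) = 0.00225840; SD = √0.00225840 = 0.0475.

0.0475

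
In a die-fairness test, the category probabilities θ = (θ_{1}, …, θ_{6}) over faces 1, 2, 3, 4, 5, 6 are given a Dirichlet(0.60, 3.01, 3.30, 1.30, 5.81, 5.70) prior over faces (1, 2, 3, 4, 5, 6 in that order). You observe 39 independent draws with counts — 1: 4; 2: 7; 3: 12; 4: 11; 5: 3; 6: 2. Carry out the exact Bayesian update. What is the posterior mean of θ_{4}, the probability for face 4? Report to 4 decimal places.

0.2095

The Dirichlet prior is conjugate to the Multinomial likelihood: each posterior αⱼ = prior αⱼ + observed count nⱼ.
Posterior concentration: (4.60, 10.01, 15.30, 12.30, 8.81, 7.70), total = 58.72.
E[θ_{4}|data] = α_{4}/Σα = 12.30/58.72 = 0.2095.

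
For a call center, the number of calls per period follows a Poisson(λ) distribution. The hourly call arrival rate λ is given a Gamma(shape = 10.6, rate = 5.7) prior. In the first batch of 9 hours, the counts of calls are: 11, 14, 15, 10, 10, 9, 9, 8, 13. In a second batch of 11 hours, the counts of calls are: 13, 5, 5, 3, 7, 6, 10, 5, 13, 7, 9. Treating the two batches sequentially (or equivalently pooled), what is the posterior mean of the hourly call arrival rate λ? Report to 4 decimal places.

With a Gamma(shape α, rate β) prior, the Poisson likelihood is conjugate: the posterior is Gamma(α + ΣXᵢ, β + n).
Batch 1: sum of counts S = 99 over n = 9 hours.
After batch 1: Gamma(α+S, β+n) = Gamma(10.6+99, 5.7+9) = Gamma(109.6, 14.7).
Batch 2: sum of counts S = 83 over n = 11 hours.
After batch 2: Gamma(α+S, β+n) = Gamma(109.6+83, 14.7+11) = Gamma(192.6, 25.7).
Posterior mean = α/β = 192.6/25.7 = 7.4942.

7.4942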